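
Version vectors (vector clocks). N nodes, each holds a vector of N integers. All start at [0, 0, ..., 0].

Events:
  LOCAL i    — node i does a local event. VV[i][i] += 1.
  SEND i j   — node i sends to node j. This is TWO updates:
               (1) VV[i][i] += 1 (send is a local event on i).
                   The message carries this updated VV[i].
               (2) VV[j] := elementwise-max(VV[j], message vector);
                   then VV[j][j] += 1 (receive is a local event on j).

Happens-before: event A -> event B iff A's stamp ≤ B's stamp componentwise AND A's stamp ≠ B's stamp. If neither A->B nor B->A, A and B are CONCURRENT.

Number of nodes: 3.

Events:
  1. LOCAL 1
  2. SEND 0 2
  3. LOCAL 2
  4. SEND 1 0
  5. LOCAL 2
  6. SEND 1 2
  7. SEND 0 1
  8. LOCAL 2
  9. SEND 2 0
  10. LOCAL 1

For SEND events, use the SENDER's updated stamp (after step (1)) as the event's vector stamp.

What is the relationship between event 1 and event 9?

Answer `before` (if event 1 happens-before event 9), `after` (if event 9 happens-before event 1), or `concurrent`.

Initial: VV[0]=[0, 0, 0]
Initial: VV[1]=[0, 0, 0]
Initial: VV[2]=[0, 0, 0]
Event 1: LOCAL 1: VV[1][1]++ -> VV[1]=[0, 1, 0]
Event 2: SEND 0->2: VV[0][0]++ -> VV[0]=[1, 0, 0], msg_vec=[1, 0, 0]; VV[2]=max(VV[2],msg_vec) then VV[2][2]++ -> VV[2]=[1, 0, 1]
Event 3: LOCAL 2: VV[2][2]++ -> VV[2]=[1, 0, 2]
Event 4: SEND 1->0: VV[1][1]++ -> VV[1]=[0, 2, 0], msg_vec=[0, 2, 0]; VV[0]=max(VV[0],msg_vec) then VV[0][0]++ -> VV[0]=[2, 2, 0]
Event 5: LOCAL 2: VV[2][2]++ -> VV[2]=[1, 0, 3]
Event 6: SEND 1->2: VV[1][1]++ -> VV[1]=[0, 3, 0], msg_vec=[0, 3, 0]; VV[2]=max(VV[2],msg_vec) then VV[2][2]++ -> VV[2]=[1, 3, 4]
Event 7: SEND 0->1: VV[0][0]++ -> VV[0]=[3, 2, 0], msg_vec=[3, 2, 0]; VV[1]=max(VV[1],msg_vec) then VV[1][1]++ -> VV[1]=[3, 4, 0]
Event 8: LOCAL 2: VV[2][2]++ -> VV[2]=[1, 3, 5]
Event 9: SEND 2->0: VV[2][2]++ -> VV[2]=[1, 3, 6], msg_vec=[1, 3, 6]; VV[0]=max(VV[0],msg_vec) then VV[0][0]++ -> VV[0]=[4, 3, 6]
Event 10: LOCAL 1: VV[1][1]++ -> VV[1]=[3, 5, 0]
Event 1 stamp: [0, 1, 0]
Event 9 stamp: [1, 3, 6]
[0, 1, 0] <= [1, 3, 6]? True
[1, 3, 6] <= [0, 1, 0]? False
Relation: before

Answer: before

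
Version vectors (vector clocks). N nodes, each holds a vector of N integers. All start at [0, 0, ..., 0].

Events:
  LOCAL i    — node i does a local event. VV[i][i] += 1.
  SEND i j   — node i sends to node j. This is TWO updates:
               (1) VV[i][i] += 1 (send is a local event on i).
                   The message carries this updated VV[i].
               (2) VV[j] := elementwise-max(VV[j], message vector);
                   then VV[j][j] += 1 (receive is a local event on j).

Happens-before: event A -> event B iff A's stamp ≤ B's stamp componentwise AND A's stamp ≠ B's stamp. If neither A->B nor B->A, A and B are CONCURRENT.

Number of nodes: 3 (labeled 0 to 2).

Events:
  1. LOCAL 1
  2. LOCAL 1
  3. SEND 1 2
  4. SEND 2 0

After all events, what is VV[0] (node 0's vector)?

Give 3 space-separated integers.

Initial: VV[0]=[0, 0, 0]
Initial: VV[1]=[0, 0, 0]
Initial: VV[2]=[0, 0, 0]
Event 1: LOCAL 1: VV[1][1]++ -> VV[1]=[0, 1, 0]
Event 2: LOCAL 1: VV[1][1]++ -> VV[1]=[0, 2, 0]
Event 3: SEND 1->2: VV[1][1]++ -> VV[1]=[0, 3, 0], msg_vec=[0, 3, 0]; VV[2]=max(VV[2],msg_vec) then VV[2][2]++ -> VV[2]=[0, 3, 1]
Event 4: SEND 2->0: VV[2][2]++ -> VV[2]=[0, 3, 2], msg_vec=[0, 3, 2]; VV[0]=max(VV[0],msg_vec) then VV[0][0]++ -> VV[0]=[1, 3, 2]
Final vectors: VV[0]=[1, 3, 2]; VV[1]=[0, 3, 0]; VV[2]=[0, 3, 2]

Answer: 1 3 2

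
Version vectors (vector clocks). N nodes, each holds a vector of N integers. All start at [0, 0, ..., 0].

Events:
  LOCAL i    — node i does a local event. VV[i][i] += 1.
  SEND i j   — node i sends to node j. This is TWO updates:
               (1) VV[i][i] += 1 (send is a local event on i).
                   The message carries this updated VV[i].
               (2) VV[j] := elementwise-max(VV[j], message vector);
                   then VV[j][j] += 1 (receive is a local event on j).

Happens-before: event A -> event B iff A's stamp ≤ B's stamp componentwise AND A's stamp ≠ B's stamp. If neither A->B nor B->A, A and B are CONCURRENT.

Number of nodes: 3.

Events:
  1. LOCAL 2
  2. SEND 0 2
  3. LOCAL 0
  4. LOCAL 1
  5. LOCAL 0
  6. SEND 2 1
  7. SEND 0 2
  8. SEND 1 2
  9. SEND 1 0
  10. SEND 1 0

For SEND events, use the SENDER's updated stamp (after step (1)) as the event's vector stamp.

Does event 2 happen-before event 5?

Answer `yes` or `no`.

Initial: VV[0]=[0, 0, 0]
Initial: VV[1]=[0, 0, 0]
Initial: VV[2]=[0, 0, 0]
Event 1: LOCAL 2: VV[2][2]++ -> VV[2]=[0, 0, 1]
Event 2: SEND 0->2: VV[0][0]++ -> VV[0]=[1, 0, 0], msg_vec=[1, 0, 0]; VV[2]=max(VV[2],msg_vec) then VV[2][2]++ -> VV[2]=[1, 0, 2]
Event 3: LOCAL 0: VV[0][0]++ -> VV[0]=[2, 0, 0]
Event 4: LOCAL 1: VV[1][1]++ -> VV[1]=[0, 1, 0]
Event 5: LOCAL 0: VV[0][0]++ -> VV[0]=[3, 0, 0]
Event 6: SEND 2->1: VV[2][2]++ -> VV[2]=[1, 0, 3], msg_vec=[1, 0, 3]; VV[1]=max(VV[1],msg_vec) then VV[1][1]++ -> VV[1]=[1, 2, 3]
Event 7: SEND 0->2: VV[0][0]++ -> VV[0]=[4, 0, 0], msg_vec=[4, 0, 0]; VV[2]=max(VV[2],msg_vec) then VV[2][2]++ -> VV[2]=[4, 0, 4]
Event 8: SEND 1->2: VV[1][1]++ -> VV[1]=[1, 3, 3], msg_vec=[1, 3, 3]; VV[2]=max(VV[2],msg_vec) then VV[2][2]++ -> VV[2]=[4, 3, 5]
Event 9: SEND 1->0: VV[1][1]++ -> VV[1]=[1, 4, 3], msg_vec=[1, 4, 3]; VV[0]=max(VV[0],msg_vec) then VV[0][0]++ -> VV[0]=[5, 4, 3]
Event 10: SEND 1->0: VV[1][1]++ -> VV[1]=[1, 5, 3], msg_vec=[1, 5, 3]; VV[0]=max(VV[0],msg_vec) then VV[0][0]++ -> VV[0]=[6, 5, 3]
Event 2 stamp: [1, 0, 0]
Event 5 stamp: [3, 0, 0]
[1, 0, 0] <= [3, 0, 0]? True. Equal? False. Happens-before: True

Answer: yes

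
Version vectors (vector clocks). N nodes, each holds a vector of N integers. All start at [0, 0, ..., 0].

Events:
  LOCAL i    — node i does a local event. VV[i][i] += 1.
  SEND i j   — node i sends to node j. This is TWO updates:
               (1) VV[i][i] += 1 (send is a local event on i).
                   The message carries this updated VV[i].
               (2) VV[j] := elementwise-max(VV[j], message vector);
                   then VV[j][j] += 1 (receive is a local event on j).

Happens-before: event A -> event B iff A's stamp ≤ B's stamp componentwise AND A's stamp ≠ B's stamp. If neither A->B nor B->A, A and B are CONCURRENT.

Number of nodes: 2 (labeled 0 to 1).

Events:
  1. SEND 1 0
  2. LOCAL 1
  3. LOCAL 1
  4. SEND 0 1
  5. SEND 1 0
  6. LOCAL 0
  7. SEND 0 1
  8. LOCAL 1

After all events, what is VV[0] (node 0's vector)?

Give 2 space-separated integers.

Answer: 5 5

Derivation:
Initial: VV[0]=[0, 0]
Initial: VV[1]=[0, 0]
Event 1: SEND 1->0: VV[1][1]++ -> VV[1]=[0, 1], msg_vec=[0, 1]; VV[0]=max(VV[0],msg_vec) then VV[0][0]++ -> VV[0]=[1, 1]
Event 2: LOCAL 1: VV[1][1]++ -> VV[1]=[0, 2]
Event 3: LOCAL 1: VV[1][1]++ -> VV[1]=[0, 3]
Event 4: SEND 0->1: VV[0][0]++ -> VV[0]=[2, 1], msg_vec=[2, 1]; VV[1]=max(VV[1],msg_vec) then VV[1][1]++ -> VV[1]=[2, 4]
Event 5: SEND 1->0: VV[1][1]++ -> VV[1]=[2, 5], msg_vec=[2, 5]; VV[0]=max(VV[0],msg_vec) then VV[0][0]++ -> VV[0]=[3, 5]
Event 6: LOCAL 0: VV[0][0]++ -> VV[0]=[4, 5]
Event 7: SEND 0->1: VV[0][0]++ -> VV[0]=[5, 5], msg_vec=[5, 5]; VV[1]=max(VV[1],msg_vec) then VV[1][1]++ -> VV[1]=[5, 6]
Event 8: LOCAL 1: VV[1][1]++ -> VV[1]=[5, 7]
Final vectors: VV[0]=[5, 5]; VV[1]=[5, 7]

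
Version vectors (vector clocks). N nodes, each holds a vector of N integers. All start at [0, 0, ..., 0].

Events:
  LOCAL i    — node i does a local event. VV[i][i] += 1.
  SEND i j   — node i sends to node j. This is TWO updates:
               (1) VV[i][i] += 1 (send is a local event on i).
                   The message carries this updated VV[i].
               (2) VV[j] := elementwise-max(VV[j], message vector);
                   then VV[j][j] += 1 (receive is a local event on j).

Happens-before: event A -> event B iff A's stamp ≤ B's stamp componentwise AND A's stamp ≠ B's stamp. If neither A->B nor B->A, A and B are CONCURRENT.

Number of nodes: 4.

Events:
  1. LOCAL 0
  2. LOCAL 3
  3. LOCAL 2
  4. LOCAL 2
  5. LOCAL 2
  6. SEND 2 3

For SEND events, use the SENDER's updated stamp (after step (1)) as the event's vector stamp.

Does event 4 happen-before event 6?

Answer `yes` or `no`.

Initial: VV[0]=[0, 0, 0, 0]
Initial: VV[1]=[0, 0, 0, 0]
Initial: VV[2]=[0, 0, 0, 0]
Initial: VV[3]=[0, 0, 0, 0]
Event 1: LOCAL 0: VV[0][0]++ -> VV[0]=[1, 0, 0, 0]
Event 2: LOCAL 3: VV[3][3]++ -> VV[3]=[0, 0, 0, 1]
Event 3: LOCAL 2: VV[2][2]++ -> VV[2]=[0, 0, 1, 0]
Event 4: LOCAL 2: VV[2][2]++ -> VV[2]=[0, 0, 2, 0]
Event 5: LOCAL 2: VV[2][2]++ -> VV[2]=[0, 0, 3, 0]
Event 6: SEND 2->3: VV[2][2]++ -> VV[2]=[0, 0, 4, 0], msg_vec=[0, 0, 4, 0]; VV[3]=max(VV[3],msg_vec) then VV[3][3]++ -> VV[3]=[0, 0, 4, 2]
Event 4 stamp: [0, 0, 2, 0]
Event 6 stamp: [0, 0, 4, 0]
[0, 0, 2, 0] <= [0, 0, 4, 0]? True. Equal? False. Happens-before: True

Answer: yes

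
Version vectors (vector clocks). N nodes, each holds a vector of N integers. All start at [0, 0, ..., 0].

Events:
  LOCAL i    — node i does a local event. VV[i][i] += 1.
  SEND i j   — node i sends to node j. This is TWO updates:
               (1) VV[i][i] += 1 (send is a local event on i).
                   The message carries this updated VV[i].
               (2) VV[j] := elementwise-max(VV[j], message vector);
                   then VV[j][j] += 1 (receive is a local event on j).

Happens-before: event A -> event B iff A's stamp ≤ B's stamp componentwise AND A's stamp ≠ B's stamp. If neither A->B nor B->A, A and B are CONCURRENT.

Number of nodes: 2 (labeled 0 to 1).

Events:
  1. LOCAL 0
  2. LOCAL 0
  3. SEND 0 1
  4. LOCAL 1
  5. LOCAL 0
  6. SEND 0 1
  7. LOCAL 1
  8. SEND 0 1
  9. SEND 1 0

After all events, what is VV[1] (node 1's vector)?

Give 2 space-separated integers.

Initial: VV[0]=[0, 0]
Initial: VV[1]=[0, 0]
Event 1: LOCAL 0: VV[0][0]++ -> VV[0]=[1, 0]
Event 2: LOCAL 0: VV[0][0]++ -> VV[0]=[2, 0]
Event 3: SEND 0->1: VV[0][0]++ -> VV[0]=[3, 0], msg_vec=[3, 0]; VV[1]=max(VV[1],msg_vec) then VV[1][1]++ -> VV[1]=[3, 1]
Event 4: LOCAL 1: VV[1][1]++ -> VV[1]=[3, 2]
Event 5: LOCAL 0: VV[0][0]++ -> VV[0]=[4, 0]
Event 6: SEND 0->1: VV[0][0]++ -> VV[0]=[5, 0], msg_vec=[5, 0]; VV[1]=max(VV[1],msg_vec) then VV[1][1]++ -> VV[1]=[5, 3]
Event 7: LOCAL 1: VV[1][1]++ -> VV[1]=[5, 4]
Event 8: SEND 0->1: VV[0][0]++ -> VV[0]=[6, 0], msg_vec=[6, 0]; VV[1]=max(VV[1],msg_vec) then VV[1][1]++ -> VV[1]=[6, 5]
Event 9: SEND 1->0: VV[1][1]++ -> VV[1]=[6, 6], msg_vec=[6, 6]; VV[0]=max(VV[0],msg_vec) then VV[0][0]++ -> VV[0]=[7, 6]
Final vectors: VV[0]=[7, 6]; VV[1]=[6, 6]

Answer: 6 6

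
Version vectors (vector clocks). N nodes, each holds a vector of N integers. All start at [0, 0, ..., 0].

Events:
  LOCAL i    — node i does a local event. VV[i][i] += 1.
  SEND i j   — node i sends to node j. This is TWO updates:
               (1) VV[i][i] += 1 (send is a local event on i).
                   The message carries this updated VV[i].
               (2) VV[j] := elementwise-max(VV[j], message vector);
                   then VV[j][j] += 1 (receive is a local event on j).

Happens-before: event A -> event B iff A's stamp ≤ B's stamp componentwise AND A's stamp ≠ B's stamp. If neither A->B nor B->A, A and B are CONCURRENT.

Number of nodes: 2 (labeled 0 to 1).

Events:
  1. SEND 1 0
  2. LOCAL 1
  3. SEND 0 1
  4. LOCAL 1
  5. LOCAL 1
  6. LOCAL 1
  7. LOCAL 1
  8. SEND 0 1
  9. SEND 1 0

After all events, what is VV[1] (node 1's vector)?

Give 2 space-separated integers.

Answer: 3 9

Derivation:
Initial: VV[0]=[0, 0]
Initial: VV[1]=[0, 0]
Event 1: SEND 1->0: VV[1][1]++ -> VV[1]=[0, 1], msg_vec=[0, 1]; VV[0]=max(VV[0],msg_vec) then VV[0][0]++ -> VV[0]=[1, 1]
Event 2: LOCAL 1: VV[1][1]++ -> VV[1]=[0, 2]
Event 3: SEND 0->1: VV[0][0]++ -> VV[0]=[2, 1], msg_vec=[2, 1]; VV[1]=max(VV[1],msg_vec) then VV[1][1]++ -> VV[1]=[2, 3]
Event 4: LOCAL 1: VV[1][1]++ -> VV[1]=[2, 4]
Event 5: LOCAL 1: VV[1][1]++ -> VV[1]=[2, 5]
Event 6: LOCAL 1: VV[1][1]++ -> VV[1]=[2, 6]
Event 7: LOCAL 1: VV[1][1]++ -> VV[1]=[2, 7]
Event 8: SEND 0->1: VV[0][0]++ -> VV[0]=[3, 1], msg_vec=[3, 1]; VV[1]=max(VV[1],msg_vec) then VV[1][1]++ -> VV[1]=[3, 8]
Event 9: SEND 1->0: VV[1][1]++ -> VV[1]=[3, 9], msg_vec=[3, 9]; VV[0]=max(VV[0],msg_vec) then VV[0][0]++ -> VV[0]=[4, 9]
Final vectors: VV[0]=[4, 9]; VV[1]=[3, 9]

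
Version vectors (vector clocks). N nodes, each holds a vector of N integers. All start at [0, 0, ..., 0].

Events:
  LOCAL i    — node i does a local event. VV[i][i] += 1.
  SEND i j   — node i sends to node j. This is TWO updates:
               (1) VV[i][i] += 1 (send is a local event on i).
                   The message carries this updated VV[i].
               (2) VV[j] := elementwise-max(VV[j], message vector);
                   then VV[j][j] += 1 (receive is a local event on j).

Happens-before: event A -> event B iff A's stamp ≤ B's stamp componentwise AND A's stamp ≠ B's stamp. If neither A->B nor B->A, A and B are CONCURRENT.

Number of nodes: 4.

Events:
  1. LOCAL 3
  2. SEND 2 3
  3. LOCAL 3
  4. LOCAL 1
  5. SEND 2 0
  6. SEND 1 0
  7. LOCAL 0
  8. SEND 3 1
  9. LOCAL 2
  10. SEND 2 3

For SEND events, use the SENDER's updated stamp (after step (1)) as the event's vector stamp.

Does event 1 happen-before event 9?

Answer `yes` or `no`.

Initial: VV[0]=[0, 0, 0, 0]
Initial: VV[1]=[0, 0, 0, 0]
Initial: VV[2]=[0, 0, 0, 0]
Initial: VV[3]=[0, 0, 0, 0]
Event 1: LOCAL 3: VV[3][3]++ -> VV[3]=[0, 0, 0, 1]
Event 2: SEND 2->3: VV[2][2]++ -> VV[2]=[0, 0, 1, 0], msg_vec=[0, 0, 1, 0]; VV[3]=max(VV[3],msg_vec) then VV[3][3]++ -> VV[3]=[0, 0, 1, 2]
Event 3: LOCAL 3: VV[3][3]++ -> VV[3]=[0, 0, 1, 3]
Event 4: LOCAL 1: VV[1][1]++ -> VV[1]=[0, 1, 0, 0]
Event 5: SEND 2->0: VV[2][2]++ -> VV[2]=[0, 0, 2, 0], msg_vec=[0, 0, 2, 0]; VV[0]=max(VV[0],msg_vec) then VV[0][0]++ -> VV[0]=[1, 0, 2, 0]
Event 6: SEND 1->0: VV[1][1]++ -> VV[1]=[0, 2, 0, 0], msg_vec=[0, 2, 0, 0]; VV[0]=max(VV[0],msg_vec) then VV[0][0]++ -> VV[0]=[2, 2, 2, 0]
Event 7: LOCAL 0: VV[0][0]++ -> VV[0]=[3, 2, 2, 0]
Event 8: SEND 3->1: VV[3][3]++ -> VV[3]=[0, 0, 1, 4], msg_vec=[0, 0, 1, 4]; VV[1]=max(VV[1],msg_vec) then VV[1][1]++ -> VV[1]=[0, 3, 1, 4]
Event 9: LOCAL 2: VV[2][2]++ -> VV[2]=[0, 0, 3, 0]
Event 10: SEND 2->3: VV[2][2]++ -> VV[2]=[0, 0, 4, 0], msg_vec=[0, 0, 4, 0]; VV[3]=max(VV[3],msg_vec) then VV[3][3]++ -> VV[3]=[0, 0, 4, 5]
Event 1 stamp: [0, 0, 0, 1]
Event 9 stamp: [0, 0, 3, 0]
[0, 0, 0, 1] <= [0, 0, 3, 0]? False. Equal? False. Happens-before: False

Answer: no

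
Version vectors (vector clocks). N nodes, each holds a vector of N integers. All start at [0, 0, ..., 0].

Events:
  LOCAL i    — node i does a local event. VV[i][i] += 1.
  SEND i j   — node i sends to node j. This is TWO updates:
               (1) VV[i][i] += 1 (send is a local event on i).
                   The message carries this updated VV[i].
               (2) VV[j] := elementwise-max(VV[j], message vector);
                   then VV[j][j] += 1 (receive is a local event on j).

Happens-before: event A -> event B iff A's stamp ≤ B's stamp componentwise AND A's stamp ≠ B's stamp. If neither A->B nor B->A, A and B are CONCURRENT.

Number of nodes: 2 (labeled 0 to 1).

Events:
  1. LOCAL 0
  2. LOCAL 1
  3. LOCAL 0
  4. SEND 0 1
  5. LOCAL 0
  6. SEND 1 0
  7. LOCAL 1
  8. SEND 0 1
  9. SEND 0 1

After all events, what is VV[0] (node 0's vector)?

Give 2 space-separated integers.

Initial: VV[0]=[0, 0]
Initial: VV[1]=[0, 0]
Event 1: LOCAL 0: VV[0][0]++ -> VV[0]=[1, 0]
Event 2: LOCAL 1: VV[1][1]++ -> VV[1]=[0, 1]
Event 3: LOCAL 0: VV[0][0]++ -> VV[0]=[2, 0]
Event 4: SEND 0->1: VV[0][0]++ -> VV[0]=[3, 0], msg_vec=[3, 0]; VV[1]=max(VV[1],msg_vec) then VV[1][1]++ -> VV[1]=[3, 2]
Event 5: LOCAL 0: VV[0][0]++ -> VV[0]=[4, 0]
Event 6: SEND 1->0: VV[1][1]++ -> VV[1]=[3, 3], msg_vec=[3, 3]; VV[0]=max(VV[0],msg_vec) then VV[0][0]++ -> VV[0]=[5, 3]
Event 7: LOCAL 1: VV[1][1]++ -> VV[1]=[3, 4]
Event 8: SEND 0->1: VV[0][0]++ -> VV[0]=[6, 3], msg_vec=[6, 3]; VV[1]=max(VV[1],msg_vec) then VV[1][1]++ -> VV[1]=[6, 5]
Event 9: SEND 0->1: VV[0][0]++ -> VV[0]=[7, 3], msg_vec=[7, 3]; VV[1]=max(VV[1],msg_vec) then VV[1][1]++ -> VV[1]=[7, 6]
Final vectors: VV[0]=[7, 3]; VV[1]=[7, 6]

Answer: 7 3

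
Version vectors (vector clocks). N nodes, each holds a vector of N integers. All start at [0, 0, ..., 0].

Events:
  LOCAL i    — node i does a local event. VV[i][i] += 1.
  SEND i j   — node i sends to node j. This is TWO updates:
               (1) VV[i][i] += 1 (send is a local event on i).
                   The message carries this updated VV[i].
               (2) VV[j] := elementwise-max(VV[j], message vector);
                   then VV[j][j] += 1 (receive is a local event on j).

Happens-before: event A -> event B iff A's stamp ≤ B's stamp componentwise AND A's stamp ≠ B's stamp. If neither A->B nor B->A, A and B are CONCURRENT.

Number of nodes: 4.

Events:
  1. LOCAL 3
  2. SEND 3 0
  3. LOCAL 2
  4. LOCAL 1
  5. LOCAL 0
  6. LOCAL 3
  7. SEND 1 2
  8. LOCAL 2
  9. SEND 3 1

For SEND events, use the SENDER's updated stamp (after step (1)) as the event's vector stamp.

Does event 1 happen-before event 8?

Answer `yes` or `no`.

Initial: VV[0]=[0, 0, 0, 0]
Initial: VV[1]=[0, 0, 0, 0]
Initial: VV[2]=[0, 0, 0, 0]
Initial: VV[3]=[0, 0, 0, 0]
Event 1: LOCAL 3: VV[3][3]++ -> VV[3]=[0, 0, 0, 1]
Event 2: SEND 3->0: VV[3][3]++ -> VV[3]=[0, 0, 0, 2], msg_vec=[0, 0, 0, 2]; VV[0]=max(VV[0],msg_vec) then VV[0][0]++ -> VV[0]=[1, 0, 0, 2]
Event 3: LOCAL 2: VV[2][2]++ -> VV[2]=[0, 0, 1, 0]
Event 4: LOCAL 1: VV[1][1]++ -> VV[1]=[0, 1, 0, 0]
Event 5: LOCAL 0: VV[0][0]++ -> VV[0]=[2, 0, 0, 2]
Event 6: LOCAL 3: VV[3][3]++ -> VV[3]=[0, 0, 0, 3]
Event 7: SEND 1->2: VV[1][1]++ -> VV[1]=[0, 2, 0, 0], msg_vec=[0, 2, 0, 0]; VV[2]=max(VV[2],msg_vec) then VV[2][2]++ -> VV[2]=[0, 2, 2, 0]
Event 8: LOCAL 2: VV[2][2]++ -> VV[2]=[0, 2, 3, 0]
Event 9: SEND 3->1: VV[3][3]++ -> VV[3]=[0, 0, 0, 4], msg_vec=[0, 0, 0, 4]; VV[1]=max(VV[1],msg_vec) then VV[1][1]++ -> VV[1]=[0, 3, 0, 4]
Event 1 stamp: [0, 0, 0, 1]
Event 8 stamp: [0, 2, 3, 0]
[0, 0, 0, 1] <= [0, 2, 3, 0]? False. Equal? False. Happens-before: False

Answer: no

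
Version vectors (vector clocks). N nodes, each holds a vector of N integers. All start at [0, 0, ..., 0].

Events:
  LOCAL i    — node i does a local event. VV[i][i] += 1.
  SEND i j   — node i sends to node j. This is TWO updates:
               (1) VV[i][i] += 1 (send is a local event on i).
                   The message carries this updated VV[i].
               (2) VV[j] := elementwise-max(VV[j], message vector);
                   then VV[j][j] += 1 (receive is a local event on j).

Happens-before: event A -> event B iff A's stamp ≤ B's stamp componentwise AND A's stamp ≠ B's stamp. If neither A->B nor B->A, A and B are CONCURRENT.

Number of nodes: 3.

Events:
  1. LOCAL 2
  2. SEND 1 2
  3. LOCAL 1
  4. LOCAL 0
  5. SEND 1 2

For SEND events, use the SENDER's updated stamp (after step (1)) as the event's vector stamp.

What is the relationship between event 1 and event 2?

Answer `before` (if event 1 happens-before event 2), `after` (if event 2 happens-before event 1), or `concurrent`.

Initial: VV[0]=[0, 0, 0]
Initial: VV[1]=[0, 0, 0]
Initial: VV[2]=[0, 0, 0]
Event 1: LOCAL 2: VV[2][2]++ -> VV[2]=[0, 0, 1]
Event 2: SEND 1->2: VV[1][1]++ -> VV[1]=[0, 1, 0], msg_vec=[0, 1, 0]; VV[2]=max(VV[2],msg_vec) then VV[2][2]++ -> VV[2]=[0, 1, 2]
Event 3: LOCAL 1: VV[1][1]++ -> VV[1]=[0, 2, 0]
Event 4: LOCAL 0: VV[0][0]++ -> VV[0]=[1, 0, 0]
Event 5: SEND 1->2: VV[1][1]++ -> VV[1]=[0, 3, 0], msg_vec=[0, 3, 0]; VV[2]=max(VV[2],msg_vec) then VV[2][2]++ -> VV[2]=[0, 3, 3]
Event 1 stamp: [0, 0, 1]
Event 2 stamp: [0, 1, 0]
[0, 0, 1] <= [0, 1, 0]? False
[0, 1, 0] <= [0, 0, 1]? False
Relation: concurrent

Answer: concurrent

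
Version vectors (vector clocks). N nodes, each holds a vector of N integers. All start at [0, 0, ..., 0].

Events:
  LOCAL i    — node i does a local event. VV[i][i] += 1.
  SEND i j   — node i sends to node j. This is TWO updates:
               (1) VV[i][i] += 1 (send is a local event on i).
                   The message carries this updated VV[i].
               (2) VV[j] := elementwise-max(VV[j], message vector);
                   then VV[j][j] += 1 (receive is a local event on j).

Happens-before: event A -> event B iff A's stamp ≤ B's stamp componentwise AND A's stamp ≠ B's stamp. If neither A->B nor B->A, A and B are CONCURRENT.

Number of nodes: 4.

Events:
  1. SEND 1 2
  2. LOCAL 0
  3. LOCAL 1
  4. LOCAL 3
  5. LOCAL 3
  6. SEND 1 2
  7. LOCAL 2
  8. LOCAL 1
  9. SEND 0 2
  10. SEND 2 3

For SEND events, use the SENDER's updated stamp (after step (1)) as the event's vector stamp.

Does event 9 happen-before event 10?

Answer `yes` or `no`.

Answer: yes

Derivation:
Initial: VV[0]=[0, 0, 0, 0]
Initial: VV[1]=[0, 0, 0, 0]
Initial: VV[2]=[0, 0, 0, 0]
Initial: VV[3]=[0, 0, 0, 0]
Event 1: SEND 1->2: VV[1][1]++ -> VV[1]=[0, 1, 0, 0], msg_vec=[0, 1, 0, 0]; VV[2]=max(VV[2],msg_vec) then VV[2][2]++ -> VV[2]=[0, 1, 1, 0]
Event 2: LOCAL 0: VV[0][0]++ -> VV[0]=[1, 0, 0, 0]
Event 3: LOCAL 1: VV[1][1]++ -> VV[1]=[0, 2, 0, 0]
Event 4: LOCAL 3: VV[3][3]++ -> VV[3]=[0, 0, 0, 1]
Event 5: LOCAL 3: VV[3][3]++ -> VV[3]=[0, 0, 0, 2]
Event 6: SEND 1->2: VV[1][1]++ -> VV[1]=[0, 3, 0, 0], msg_vec=[0, 3, 0, 0]; VV[2]=max(VV[2],msg_vec) then VV[2][2]++ -> VV[2]=[0, 3, 2, 0]
Event 7: LOCAL 2: VV[2][2]++ -> VV[2]=[0, 3, 3, 0]
Event 8: LOCAL 1: VV[1][1]++ -> VV[1]=[0, 4, 0, 0]
Event 9: SEND 0->2: VV[0][0]++ -> VV[0]=[2, 0, 0, 0], msg_vec=[2, 0, 0, 0]; VV[2]=max(VV[2],msg_vec) then VV[2][2]++ -> VV[2]=[2, 3, 4, 0]
Event 10: SEND 2->3: VV[2][2]++ -> VV[2]=[2, 3, 5, 0], msg_vec=[2, 3, 5, 0]; VV[3]=max(VV[3],msg_vec) then VV[3][3]++ -> VV[3]=[2, 3, 5, 3]
Event 9 stamp: [2, 0, 0, 0]
Event 10 stamp: [2, 3, 5, 0]
[2, 0, 0, 0] <= [2, 3, 5, 0]? True. Equal? False. Happens-before: True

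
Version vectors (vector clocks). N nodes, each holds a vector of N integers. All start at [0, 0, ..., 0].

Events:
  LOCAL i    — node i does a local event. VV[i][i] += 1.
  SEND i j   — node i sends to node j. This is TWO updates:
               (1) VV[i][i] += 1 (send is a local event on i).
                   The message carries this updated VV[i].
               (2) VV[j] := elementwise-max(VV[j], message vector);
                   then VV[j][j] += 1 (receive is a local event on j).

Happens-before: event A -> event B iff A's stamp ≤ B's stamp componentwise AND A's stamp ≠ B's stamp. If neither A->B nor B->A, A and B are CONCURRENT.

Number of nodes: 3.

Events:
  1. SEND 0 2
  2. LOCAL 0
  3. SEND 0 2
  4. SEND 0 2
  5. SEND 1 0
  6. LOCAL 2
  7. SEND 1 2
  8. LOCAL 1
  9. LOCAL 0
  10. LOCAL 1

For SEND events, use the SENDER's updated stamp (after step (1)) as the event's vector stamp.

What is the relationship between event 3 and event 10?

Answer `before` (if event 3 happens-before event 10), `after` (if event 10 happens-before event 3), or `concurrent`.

Answer: concurrent

Derivation:
Initial: VV[0]=[0, 0, 0]
Initial: VV[1]=[0, 0, 0]
Initial: VV[2]=[0, 0, 0]
Event 1: SEND 0->2: VV[0][0]++ -> VV[0]=[1, 0, 0], msg_vec=[1, 0, 0]; VV[2]=max(VV[2],msg_vec) then VV[2][2]++ -> VV[2]=[1, 0, 1]
Event 2: LOCAL 0: VV[0][0]++ -> VV[0]=[2, 0, 0]
Event 3: SEND 0->2: VV[0][0]++ -> VV[0]=[3, 0, 0], msg_vec=[3, 0, 0]; VV[2]=max(VV[2],msg_vec) then VV[2][2]++ -> VV[2]=[3, 0, 2]
Event 4: SEND 0->2: VV[0][0]++ -> VV[0]=[4, 0, 0], msg_vec=[4, 0, 0]; VV[2]=max(VV[2],msg_vec) then VV[2][2]++ -> VV[2]=[4, 0, 3]
Event 5: SEND 1->0: VV[1][1]++ -> VV[1]=[0, 1, 0], msg_vec=[0, 1, 0]; VV[0]=max(VV[0],msg_vec) then VV[0][0]++ -> VV[0]=[5, 1, 0]
Event 6: LOCAL 2: VV[2][2]++ -> VV[2]=[4, 0, 4]
Event 7: SEND 1->2: VV[1][1]++ -> VV[1]=[0, 2, 0], msg_vec=[0, 2, 0]; VV[2]=max(VV[2],msg_vec) then VV[2][2]++ -> VV[2]=[4, 2, 5]
Event 8: LOCAL 1: VV[1][1]++ -> VV[1]=[0, 3, 0]
Event 9: LOCAL 0: VV[0][0]++ -> VV[0]=[6, 1, 0]
Event 10: LOCAL 1: VV[1][1]++ -> VV[1]=[0, 4, 0]
Event 3 stamp: [3, 0, 0]
Event 10 stamp: [0, 4, 0]
[3, 0, 0] <= [0, 4, 0]? False
[0, 4, 0] <= [3, 0, 0]? False
Relation: concurrent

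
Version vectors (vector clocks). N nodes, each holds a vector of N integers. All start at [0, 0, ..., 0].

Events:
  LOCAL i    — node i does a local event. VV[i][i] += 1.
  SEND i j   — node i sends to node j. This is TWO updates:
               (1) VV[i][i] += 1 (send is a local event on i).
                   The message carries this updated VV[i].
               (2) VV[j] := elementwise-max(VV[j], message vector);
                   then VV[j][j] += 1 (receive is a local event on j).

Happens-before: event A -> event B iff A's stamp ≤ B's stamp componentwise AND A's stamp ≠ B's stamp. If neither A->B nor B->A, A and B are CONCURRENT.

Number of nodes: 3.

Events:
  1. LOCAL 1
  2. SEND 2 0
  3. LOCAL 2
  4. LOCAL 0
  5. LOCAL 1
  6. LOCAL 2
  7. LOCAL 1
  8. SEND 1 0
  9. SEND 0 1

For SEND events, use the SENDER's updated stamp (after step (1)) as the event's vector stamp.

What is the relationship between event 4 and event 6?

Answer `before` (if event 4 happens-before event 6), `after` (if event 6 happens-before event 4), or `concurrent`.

Initial: VV[0]=[0, 0, 0]
Initial: VV[1]=[0, 0, 0]
Initial: VV[2]=[0, 0, 0]
Event 1: LOCAL 1: VV[1][1]++ -> VV[1]=[0, 1, 0]
Event 2: SEND 2->0: VV[2][2]++ -> VV[2]=[0, 0, 1], msg_vec=[0, 0, 1]; VV[0]=max(VV[0],msg_vec) then VV[0][0]++ -> VV[0]=[1, 0, 1]
Event 3: LOCAL 2: VV[2][2]++ -> VV[2]=[0, 0, 2]
Event 4: LOCAL 0: VV[0][0]++ -> VV[0]=[2, 0, 1]
Event 5: LOCAL 1: VV[1][1]++ -> VV[1]=[0, 2, 0]
Event 6: LOCAL 2: VV[2][2]++ -> VV[2]=[0, 0, 3]
Event 7: LOCAL 1: VV[1][1]++ -> VV[1]=[0, 3, 0]
Event 8: SEND 1->0: VV[1][1]++ -> VV[1]=[0, 4, 0], msg_vec=[0, 4, 0]; VV[0]=max(VV[0],msg_vec) then VV[0][0]++ -> VV[0]=[3, 4, 1]
Event 9: SEND 0->1: VV[0][0]++ -> VV[0]=[4, 4, 1], msg_vec=[4, 4, 1]; VV[1]=max(VV[1],msg_vec) then VV[1][1]++ -> VV[1]=[4, 5, 1]
Event 4 stamp: [2, 0, 1]
Event 6 stamp: [0, 0, 3]
[2, 0, 1] <= [0, 0, 3]? False
[0, 0, 3] <= [2, 0, 1]? False
Relation: concurrent

Answer: concurrent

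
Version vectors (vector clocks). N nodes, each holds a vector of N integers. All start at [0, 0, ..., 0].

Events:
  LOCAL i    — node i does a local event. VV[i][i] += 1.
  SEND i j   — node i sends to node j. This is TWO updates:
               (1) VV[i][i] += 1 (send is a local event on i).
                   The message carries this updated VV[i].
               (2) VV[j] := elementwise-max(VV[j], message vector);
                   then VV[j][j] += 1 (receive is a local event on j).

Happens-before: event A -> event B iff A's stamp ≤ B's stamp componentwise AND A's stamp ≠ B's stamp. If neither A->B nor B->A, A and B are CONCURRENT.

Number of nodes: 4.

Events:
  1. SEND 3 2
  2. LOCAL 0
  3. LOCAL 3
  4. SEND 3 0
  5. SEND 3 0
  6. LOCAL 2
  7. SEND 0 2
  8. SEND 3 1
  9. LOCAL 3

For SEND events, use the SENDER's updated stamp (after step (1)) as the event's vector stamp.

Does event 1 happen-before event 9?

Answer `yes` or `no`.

Initial: VV[0]=[0, 0, 0, 0]
Initial: VV[1]=[0, 0, 0, 0]
Initial: VV[2]=[0, 0, 0, 0]
Initial: VV[3]=[0, 0, 0, 0]
Event 1: SEND 3->2: VV[3][3]++ -> VV[3]=[0, 0, 0, 1], msg_vec=[0, 0, 0, 1]; VV[2]=max(VV[2],msg_vec) then VV[2][2]++ -> VV[2]=[0, 0, 1, 1]
Event 2: LOCAL 0: VV[0][0]++ -> VV[0]=[1, 0, 0, 0]
Event 3: LOCAL 3: VV[3][3]++ -> VV[3]=[0, 0, 0, 2]
Event 4: SEND 3->0: VV[3][3]++ -> VV[3]=[0, 0, 0, 3], msg_vec=[0, 0, 0, 3]; VV[0]=max(VV[0],msg_vec) then VV[0][0]++ -> VV[0]=[2, 0, 0, 3]
Event 5: SEND 3->0: VV[3][3]++ -> VV[3]=[0, 0, 0, 4], msg_vec=[0, 0, 0, 4]; VV[0]=max(VV[0],msg_vec) then VV[0][0]++ -> VV[0]=[3, 0, 0, 4]
Event 6: LOCAL 2: VV[2][2]++ -> VV[2]=[0, 0, 2, 1]
Event 7: SEND 0->2: VV[0][0]++ -> VV[0]=[4, 0, 0, 4], msg_vec=[4, 0, 0, 4]; VV[2]=max(VV[2],msg_vec) then VV[2][2]++ -> VV[2]=[4, 0, 3, 4]
Event 8: SEND 3->1: VV[3][3]++ -> VV[3]=[0, 0, 0, 5], msg_vec=[0, 0, 0, 5]; VV[1]=max(VV[1],msg_vec) then VV[1][1]++ -> VV[1]=[0, 1, 0, 5]
Event 9: LOCAL 3: VV[3][3]++ -> VV[3]=[0, 0, 0, 6]
Event 1 stamp: [0, 0, 0, 1]
Event 9 stamp: [0, 0, 0, 6]
[0, 0, 0, 1] <= [0, 0, 0, 6]? True. Equal? False. Happens-before: True

Answer: yes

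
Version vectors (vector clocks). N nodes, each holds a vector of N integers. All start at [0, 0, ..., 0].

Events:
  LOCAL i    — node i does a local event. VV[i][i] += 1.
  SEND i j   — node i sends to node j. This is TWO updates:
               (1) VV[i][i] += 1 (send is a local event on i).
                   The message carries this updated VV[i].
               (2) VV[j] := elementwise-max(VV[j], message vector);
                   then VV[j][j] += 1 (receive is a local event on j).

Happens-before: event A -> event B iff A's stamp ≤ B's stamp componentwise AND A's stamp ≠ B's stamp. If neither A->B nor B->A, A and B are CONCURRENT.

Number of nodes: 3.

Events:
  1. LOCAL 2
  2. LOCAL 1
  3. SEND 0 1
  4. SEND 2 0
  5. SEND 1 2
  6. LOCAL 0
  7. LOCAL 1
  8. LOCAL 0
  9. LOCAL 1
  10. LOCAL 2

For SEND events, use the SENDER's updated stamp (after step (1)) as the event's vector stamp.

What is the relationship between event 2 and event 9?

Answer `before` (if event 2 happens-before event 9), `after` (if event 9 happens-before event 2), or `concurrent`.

Initial: VV[0]=[0, 0, 0]
Initial: VV[1]=[0, 0, 0]
Initial: VV[2]=[0, 0, 0]
Event 1: LOCAL 2: VV[2][2]++ -> VV[2]=[0, 0, 1]
Event 2: LOCAL 1: VV[1][1]++ -> VV[1]=[0, 1, 0]
Event 3: SEND 0->1: VV[0][0]++ -> VV[0]=[1, 0, 0], msg_vec=[1, 0, 0]; VV[1]=max(VV[1],msg_vec) then VV[1][1]++ -> VV[1]=[1, 2, 0]
Event 4: SEND 2->0: VV[2][2]++ -> VV[2]=[0, 0, 2], msg_vec=[0, 0, 2]; VV[0]=max(VV[0],msg_vec) then VV[0][0]++ -> VV[0]=[2, 0, 2]
Event 5: SEND 1->2: VV[1][1]++ -> VV[1]=[1, 3, 0], msg_vec=[1, 3, 0]; VV[2]=max(VV[2],msg_vec) then VV[2][2]++ -> VV[2]=[1, 3, 3]
Event 6: LOCAL 0: VV[0][0]++ -> VV[0]=[3, 0, 2]
Event 7: LOCAL 1: VV[1][1]++ -> VV[1]=[1, 4, 0]
Event 8: LOCAL 0: VV[0][0]++ -> VV[0]=[4, 0, 2]
Event 9: LOCAL 1: VV[1][1]++ -> VV[1]=[1, 5, 0]
Event 10: LOCAL 2: VV[2][2]++ -> VV[2]=[1, 3, 4]
Event 2 stamp: [0, 1, 0]
Event 9 stamp: [1, 5, 0]
[0, 1, 0] <= [1, 5, 0]? True
[1, 5, 0] <= [0, 1, 0]? False
Relation: before

Answer: before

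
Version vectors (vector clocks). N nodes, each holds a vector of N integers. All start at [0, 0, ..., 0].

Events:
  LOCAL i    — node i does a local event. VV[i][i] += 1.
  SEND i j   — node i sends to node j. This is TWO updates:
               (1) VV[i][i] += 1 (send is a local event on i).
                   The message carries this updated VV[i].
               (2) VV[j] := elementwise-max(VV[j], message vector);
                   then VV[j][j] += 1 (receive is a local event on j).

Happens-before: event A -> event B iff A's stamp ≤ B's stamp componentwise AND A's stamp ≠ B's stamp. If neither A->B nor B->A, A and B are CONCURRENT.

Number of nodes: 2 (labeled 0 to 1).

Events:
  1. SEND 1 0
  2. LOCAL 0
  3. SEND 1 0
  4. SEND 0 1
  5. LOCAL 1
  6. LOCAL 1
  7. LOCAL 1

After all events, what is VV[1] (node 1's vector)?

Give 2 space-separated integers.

Initial: VV[0]=[0, 0]
Initial: VV[1]=[0, 0]
Event 1: SEND 1->0: VV[1][1]++ -> VV[1]=[0, 1], msg_vec=[0, 1]; VV[0]=max(VV[0],msg_vec) then VV[0][0]++ -> VV[0]=[1, 1]
Event 2: LOCAL 0: VV[0][0]++ -> VV[0]=[2, 1]
Event 3: SEND 1->0: VV[1][1]++ -> VV[1]=[0, 2], msg_vec=[0, 2]; VV[0]=max(VV[0],msg_vec) then VV[0][0]++ -> VV[0]=[3, 2]
Event 4: SEND 0->1: VV[0][0]++ -> VV[0]=[4, 2], msg_vec=[4, 2]; VV[1]=max(VV[1],msg_vec) then VV[1][1]++ -> VV[1]=[4, 3]
Event 5: LOCAL 1: VV[1][1]++ -> VV[1]=[4, 4]
Event 6: LOCAL 1: VV[1][1]++ -> VV[1]=[4, 5]
Event 7: LOCAL 1: VV[1][1]++ -> VV[1]=[4, 6]
Final vectors: VV[0]=[4, 2]; VV[1]=[4, 6]

Answer: 4 6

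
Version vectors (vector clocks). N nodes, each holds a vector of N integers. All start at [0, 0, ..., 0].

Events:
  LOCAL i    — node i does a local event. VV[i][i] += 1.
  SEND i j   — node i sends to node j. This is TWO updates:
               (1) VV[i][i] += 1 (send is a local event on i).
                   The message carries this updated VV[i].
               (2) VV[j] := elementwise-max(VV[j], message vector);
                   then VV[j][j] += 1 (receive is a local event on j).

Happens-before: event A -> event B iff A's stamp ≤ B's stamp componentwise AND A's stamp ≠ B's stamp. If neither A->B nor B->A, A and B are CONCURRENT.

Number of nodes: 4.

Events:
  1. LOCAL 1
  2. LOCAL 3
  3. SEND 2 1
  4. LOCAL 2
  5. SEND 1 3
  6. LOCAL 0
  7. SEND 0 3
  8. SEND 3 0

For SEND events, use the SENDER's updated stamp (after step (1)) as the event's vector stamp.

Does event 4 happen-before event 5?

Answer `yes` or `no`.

Answer: no

Derivation:
Initial: VV[0]=[0, 0, 0, 0]
Initial: VV[1]=[0, 0, 0, 0]
Initial: VV[2]=[0, 0, 0, 0]
Initial: VV[3]=[0, 0, 0, 0]
Event 1: LOCAL 1: VV[1][1]++ -> VV[1]=[0, 1, 0, 0]
Event 2: LOCAL 3: VV[3][3]++ -> VV[3]=[0, 0, 0, 1]
Event 3: SEND 2->1: VV[2][2]++ -> VV[2]=[0, 0, 1, 0], msg_vec=[0, 0, 1, 0]; VV[1]=max(VV[1],msg_vec) then VV[1][1]++ -> VV[1]=[0, 2, 1, 0]
Event 4: LOCAL 2: VV[2][2]++ -> VV[2]=[0, 0, 2, 0]
Event 5: SEND 1->3: VV[1][1]++ -> VV[1]=[0, 3, 1, 0], msg_vec=[0, 3, 1, 0]; VV[3]=max(VV[3],msg_vec) then VV[3][3]++ -> VV[3]=[0, 3, 1, 2]
Event 6: LOCAL 0: VV[0][0]++ -> VV[0]=[1, 0, 0, 0]
Event 7: SEND 0->3: VV[0][0]++ -> VV[0]=[2, 0, 0, 0], msg_vec=[2, 0, 0, 0]; VV[3]=max(VV[3],msg_vec) then VV[3][3]++ -> VV[3]=[2, 3, 1, 3]
Event 8: SEND 3->0: VV[3][3]++ -> VV[3]=[2, 3, 1, 4], msg_vec=[2, 3, 1, 4]; VV[0]=max(VV[0],msg_vec) then VV[0][0]++ -> VV[0]=[3, 3, 1, 4]
Event 4 stamp: [0, 0, 2, 0]
Event 5 stamp: [0, 3, 1, 0]
[0, 0, 2, 0] <= [0, 3, 1, 0]? False. Equal? False. Happens-before: False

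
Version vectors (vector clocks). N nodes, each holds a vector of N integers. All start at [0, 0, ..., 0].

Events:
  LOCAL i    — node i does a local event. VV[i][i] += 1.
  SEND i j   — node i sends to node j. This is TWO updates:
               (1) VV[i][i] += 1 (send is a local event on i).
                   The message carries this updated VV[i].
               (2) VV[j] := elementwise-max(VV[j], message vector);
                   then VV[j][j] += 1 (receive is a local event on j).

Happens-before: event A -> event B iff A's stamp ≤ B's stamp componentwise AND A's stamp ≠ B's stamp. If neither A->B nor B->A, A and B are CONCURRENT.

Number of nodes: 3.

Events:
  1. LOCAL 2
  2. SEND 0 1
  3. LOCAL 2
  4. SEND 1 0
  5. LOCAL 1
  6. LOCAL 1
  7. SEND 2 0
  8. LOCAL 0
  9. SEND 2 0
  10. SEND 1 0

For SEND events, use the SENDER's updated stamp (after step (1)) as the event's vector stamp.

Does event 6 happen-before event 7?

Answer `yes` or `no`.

Initial: VV[0]=[0, 0, 0]
Initial: VV[1]=[0, 0, 0]
Initial: VV[2]=[0, 0, 0]
Event 1: LOCAL 2: VV[2][2]++ -> VV[2]=[0, 0, 1]
Event 2: SEND 0->1: VV[0][0]++ -> VV[0]=[1, 0, 0], msg_vec=[1, 0, 0]; VV[1]=max(VV[1],msg_vec) then VV[1][1]++ -> VV[1]=[1, 1, 0]
Event 3: LOCAL 2: VV[2][2]++ -> VV[2]=[0, 0, 2]
Event 4: SEND 1->0: VV[1][1]++ -> VV[1]=[1, 2, 0], msg_vec=[1, 2, 0]; VV[0]=max(VV[0],msg_vec) then VV[0][0]++ -> VV[0]=[2, 2, 0]
Event 5: LOCAL 1: VV[1][1]++ -> VV[1]=[1, 3, 0]
Event 6: LOCAL 1: VV[1][1]++ -> VV[1]=[1, 4, 0]
Event 7: SEND 2->0: VV[2][2]++ -> VV[2]=[0, 0, 3], msg_vec=[0, 0, 3]; VV[0]=max(VV[0],msg_vec) then VV[0][0]++ -> VV[0]=[3, 2, 3]
Event 8: LOCAL 0: VV[0][0]++ -> VV[0]=[4, 2, 3]
Event 9: SEND 2->0: VV[2][2]++ -> VV[2]=[0, 0, 4], msg_vec=[0, 0, 4]; VV[0]=max(VV[0],msg_vec) then VV[0][0]++ -> VV[0]=[5, 2, 4]
Event 10: SEND 1->0: VV[1][1]++ -> VV[1]=[1, 5, 0], msg_vec=[1, 5, 0]; VV[0]=max(VV[0],msg_vec) then VV[0][0]++ -> VV[0]=[6, 5, 4]
Event 6 stamp: [1, 4, 0]
Event 7 stamp: [0, 0, 3]
[1, 4, 0] <= [0, 0, 3]? False. Equal? False. Happens-before: False

Answer: no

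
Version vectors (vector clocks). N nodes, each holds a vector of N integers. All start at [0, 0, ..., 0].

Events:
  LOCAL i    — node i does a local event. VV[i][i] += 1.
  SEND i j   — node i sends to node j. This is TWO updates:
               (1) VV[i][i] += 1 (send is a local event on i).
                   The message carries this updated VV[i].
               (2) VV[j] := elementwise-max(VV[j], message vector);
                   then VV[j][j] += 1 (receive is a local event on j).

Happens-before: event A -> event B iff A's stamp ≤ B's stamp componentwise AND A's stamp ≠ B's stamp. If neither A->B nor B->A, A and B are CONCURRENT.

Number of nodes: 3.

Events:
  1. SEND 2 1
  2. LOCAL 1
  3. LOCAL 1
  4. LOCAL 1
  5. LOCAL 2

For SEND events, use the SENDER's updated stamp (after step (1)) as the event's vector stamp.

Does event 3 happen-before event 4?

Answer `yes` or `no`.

Initial: VV[0]=[0, 0, 0]
Initial: VV[1]=[0, 0, 0]
Initial: VV[2]=[0, 0, 0]
Event 1: SEND 2->1: VV[2][2]++ -> VV[2]=[0, 0, 1], msg_vec=[0, 0, 1]; VV[1]=max(VV[1],msg_vec) then VV[1][1]++ -> VV[1]=[0, 1, 1]
Event 2: LOCAL 1: VV[1][1]++ -> VV[1]=[0, 2, 1]
Event 3: LOCAL 1: VV[1][1]++ -> VV[1]=[0, 3, 1]
Event 4: LOCAL 1: VV[1][1]++ -> VV[1]=[0, 4, 1]
Event 5: LOCAL 2: VV[2][2]++ -> VV[2]=[0, 0, 2]
Event 3 stamp: [0, 3, 1]
Event 4 stamp: [0, 4, 1]
[0, 3, 1] <= [0, 4, 1]? True. Equal? False. Happens-before: True

Answer: yes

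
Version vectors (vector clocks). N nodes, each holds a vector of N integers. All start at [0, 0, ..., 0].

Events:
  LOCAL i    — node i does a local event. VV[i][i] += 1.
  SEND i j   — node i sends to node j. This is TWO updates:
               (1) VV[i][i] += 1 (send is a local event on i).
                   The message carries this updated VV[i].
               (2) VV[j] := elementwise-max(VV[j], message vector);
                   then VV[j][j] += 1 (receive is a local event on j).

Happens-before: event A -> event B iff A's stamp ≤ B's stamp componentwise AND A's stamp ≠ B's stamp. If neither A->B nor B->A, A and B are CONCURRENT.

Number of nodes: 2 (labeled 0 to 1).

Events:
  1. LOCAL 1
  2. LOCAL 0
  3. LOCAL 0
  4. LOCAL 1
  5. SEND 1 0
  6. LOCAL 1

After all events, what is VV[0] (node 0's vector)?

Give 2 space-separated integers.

Answer: 3 3

Derivation:
Initial: VV[0]=[0, 0]
Initial: VV[1]=[0, 0]
Event 1: LOCAL 1: VV[1][1]++ -> VV[1]=[0, 1]
Event 2: LOCAL 0: VV[0][0]++ -> VV[0]=[1, 0]
Event 3: LOCAL 0: VV[0][0]++ -> VV[0]=[2, 0]
Event 4: LOCAL 1: VV[1][1]++ -> VV[1]=[0, 2]
Event 5: SEND 1->0: VV[1][1]++ -> VV[1]=[0, 3], msg_vec=[0, 3]; VV[0]=max(VV[0],msg_vec) then VV[0][0]++ -> VV[0]=[3, 3]
Event 6: LOCAL 1: VV[1][1]++ -> VV[1]=[0, 4]
Final vectors: VV[0]=[3, 3]; VV[1]=[0, 4]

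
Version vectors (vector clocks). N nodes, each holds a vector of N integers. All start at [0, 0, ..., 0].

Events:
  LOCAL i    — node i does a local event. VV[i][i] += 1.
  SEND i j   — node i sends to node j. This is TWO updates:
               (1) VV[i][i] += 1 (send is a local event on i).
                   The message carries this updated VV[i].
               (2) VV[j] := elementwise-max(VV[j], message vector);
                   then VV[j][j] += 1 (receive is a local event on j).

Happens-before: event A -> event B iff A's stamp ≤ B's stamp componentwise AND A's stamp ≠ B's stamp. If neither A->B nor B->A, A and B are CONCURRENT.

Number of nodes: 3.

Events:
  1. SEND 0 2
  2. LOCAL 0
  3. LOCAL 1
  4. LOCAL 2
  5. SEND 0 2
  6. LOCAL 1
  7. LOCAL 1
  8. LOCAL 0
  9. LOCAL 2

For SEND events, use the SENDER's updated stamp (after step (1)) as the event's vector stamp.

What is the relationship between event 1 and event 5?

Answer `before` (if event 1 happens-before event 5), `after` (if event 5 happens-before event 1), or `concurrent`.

Answer: before

Derivation:
Initial: VV[0]=[0, 0, 0]
Initial: VV[1]=[0, 0, 0]
Initial: VV[2]=[0, 0, 0]
Event 1: SEND 0->2: VV[0][0]++ -> VV[0]=[1, 0, 0], msg_vec=[1, 0, 0]; VV[2]=max(VV[2],msg_vec) then VV[2][2]++ -> VV[2]=[1, 0, 1]
Event 2: LOCAL 0: VV[0][0]++ -> VV[0]=[2, 0, 0]
Event 3: LOCAL 1: VV[1][1]++ -> VV[1]=[0, 1, 0]
Event 4: LOCAL 2: VV[2][2]++ -> VV[2]=[1, 0, 2]
Event 5: SEND 0->2: VV[0][0]++ -> VV[0]=[3, 0, 0], msg_vec=[3, 0, 0]; VV[2]=max(VV[2],msg_vec) then VV[2][2]++ -> VV[2]=[3, 0, 3]
Event 6: LOCAL 1: VV[1][1]++ -> VV[1]=[0, 2, 0]
Event 7: LOCAL 1: VV[1][1]++ -> VV[1]=[0, 3, 0]
Event 8: LOCAL 0: VV[0][0]++ -> VV[0]=[4, 0, 0]
Event 9: LOCAL 2: VV[2][2]++ -> VV[2]=[3, 0, 4]
Event 1 stamp: [1, 0, 0]
Event 5 stamp: [3, 0, 0]
[1, 0, 0] <= [3, 0, 0]? True
[3, 0, 0] <= [1, 0, 0]? False
Relation: before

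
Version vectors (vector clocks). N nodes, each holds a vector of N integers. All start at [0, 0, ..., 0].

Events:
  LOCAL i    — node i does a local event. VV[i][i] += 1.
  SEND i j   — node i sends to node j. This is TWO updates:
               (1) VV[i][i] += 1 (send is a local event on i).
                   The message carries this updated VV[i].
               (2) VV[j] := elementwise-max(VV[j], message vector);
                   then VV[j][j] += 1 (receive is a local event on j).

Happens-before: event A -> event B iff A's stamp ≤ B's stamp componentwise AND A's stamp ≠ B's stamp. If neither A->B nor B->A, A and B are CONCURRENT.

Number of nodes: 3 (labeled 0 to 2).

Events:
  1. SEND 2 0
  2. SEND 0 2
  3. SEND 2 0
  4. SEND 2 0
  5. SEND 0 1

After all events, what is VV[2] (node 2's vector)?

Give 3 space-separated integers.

Answer: 2 0 4

Derivation:
Initial: VV[0]=[0, 0, 0]
Initial: VV[1]=[0, 0, 0]
Initial: VV[2]=[0, 0, 0]
Event 1: SEND 2->0: VV[2][2]++ -> VV[2]=[0, 0, 1], msg_vec=[0, 0, 1]; VV[0]=max(VV[0],msg_vec) then VV[0][0]++ -> VV[0]=[1, 0, 1]
Event 2: SEND 0->2: VV[0][0]++ -> VV[0]=[2, 0, 1], msg_vec=[2, 0, 1]; VV[2]=max(VV[2],msg_vec) then VV[2][2]++ -> VV[2]=[2, 0, 2]
Event 3: SEND 2->0: VV[2][2]++ -> VV[2]=[2, 0, 3], msg_vec=[2, 0, 3]; VV[0]=max(VV[0],msg_vec) then VV[0][0]++ -> VV[0]=[3, 0, 3]
Event 4: SEND 2->0: VV[2][2]++ -> VV[2]=[2, 0, 4], msg_vec=[2, 0, 4]; VV[0]=max(VV[0],msg_vec) then VV[0][0]++ -> VV[0]=[4, 0, 4]
Event 5: SEND 0->1: VV[0][0]++ -> VV[0]=[5, 0, 4], msg_vec=[5, 0, 4]; VV[1]=max(VV[1],msg_vec) then VV[1][1]++ -> VV[1]=[5, 1, 4]
Final vectors: VV[0]=[5, 0, 4]; VV[1]=[5, 1, 4]; VV[2]=[2, 0, 4]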